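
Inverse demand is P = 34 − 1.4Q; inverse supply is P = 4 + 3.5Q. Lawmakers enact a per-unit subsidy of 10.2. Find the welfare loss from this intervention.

Competitive equilibrium: 34 − 1.4Q = 4 + 3.5Q → Q* = 6.1224, P* = 25.4286.
The subsidy lowers effective supply by 10.2: P = 3.5Q − 6.2.
New quantity: 34 − 1.4Q = 3.5Q − 6.2 → Q' = 8.2041.
Overproduction ΔQ = 8.2041 − 6.1224 = 2.0817; wedge = subsidy = 10.2.
Deadweight loss = ½ × 2.0817 × 10.2 = 10.62.

10.62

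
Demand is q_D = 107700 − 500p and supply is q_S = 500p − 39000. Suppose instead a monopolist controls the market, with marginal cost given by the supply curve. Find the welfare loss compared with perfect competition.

In inverse form: demand p = 215.4 − 0.002q, supply p = 78 + 0.002q.
Competitive equilibrium: 215.4 − 0.002q = 78 + 0.002q → q* = 34350, p* = 146.7.
Marginal revenue: MR = 215.4 − 0.004q. Set MR = MC: 215.4 − 0.004q = 78 + 0.002q → q_m = 22900.
Price p_m = 215.4 − 0.002·22900 = 169.6; MC(q_m) = 78 + 0.002·22900 = 123.8.
Competitive q* = 34350, so Δq = 11450; wedge = 169.6 − 123.8 = 45.8.
Deadweight loss = ½ × 11450 × 45.8 = 262205.

262205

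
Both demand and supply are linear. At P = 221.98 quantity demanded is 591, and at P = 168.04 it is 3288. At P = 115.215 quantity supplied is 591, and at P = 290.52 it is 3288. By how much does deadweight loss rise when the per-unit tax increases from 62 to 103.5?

40401.47

Demand slope = (168.04 − 221.98)/(3288 − 591) = −0.02, so P = 233.8 − 0.02Q.
Supply slope = (290.52 − 115.215)/(3288 − 591) = 0.065, so P = 76.8 + 0.065Q.
Competitive equilibrium: 233.8 − 0.02Q = 76.8 + 0.065Q → Q* = 1847.0588, P* = 196.8588.
For a per-unit tax t: ΔQ = t/0.085, so DWL = ½·t·(t/0.085) = t²/0.17.
At t = 62: DWL = 22611.765. At t = 103.5: DWL = 63013.235.
Increase = 63013.235 − 22611.765 = 40401.47.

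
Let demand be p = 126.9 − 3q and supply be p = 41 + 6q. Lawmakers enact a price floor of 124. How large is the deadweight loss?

331.10

Competitive equilibrium: 126.9 − 3q = 41 + 6q → q* = 9.5444, p* = 98.2667.
At the floor p = 124, quantity demanded = (126.9 − 124)/3 = 0.9667.
Sellers' marginal cost at q' = 0.9667: 41 + 6·0.9667 = 46.8002.
Δq = 9.5444 − 0.9667 = 8.5777; wedge = 124 − 46.8002 = 77.1998.
Deadweight loss = ½ × 8.5777 × 77.1998 = 331.10.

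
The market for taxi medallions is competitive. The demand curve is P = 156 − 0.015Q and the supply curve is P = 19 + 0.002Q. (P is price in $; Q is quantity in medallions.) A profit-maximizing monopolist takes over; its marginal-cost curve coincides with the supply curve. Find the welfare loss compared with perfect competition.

$121295.53

Competitive equilibrium: 156 − 0.015Q = 19 + 0.002Q → Q* = 8058.82353, P* = 35.11765.
Marginal revenue: MR = 156 − 0.03Q. Set MR = MC: 156 − 0.03Q = 19 + 0.002Q → Q_m = 4281.25.
Price P_m = 156 − 0.015·4281.25 = 91.78125; MC(Q_m) = 19 + 0.002·4281.25 = 27.5625.
Competitive Q* = 8058.82353, so ΔQ = 3777.57353; wedge = 91.78125 − 27.5625 = 64.21875.
The triangle = ½ × 3777.57353 × 64.21875 = $121295.53.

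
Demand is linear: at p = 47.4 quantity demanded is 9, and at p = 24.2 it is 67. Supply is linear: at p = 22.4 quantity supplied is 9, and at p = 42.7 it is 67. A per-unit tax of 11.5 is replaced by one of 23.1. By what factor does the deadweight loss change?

4.035

Demand slope = (24.2 − 47.4)/(67 − 9) = −0.4, so p = 51 − 0.4q.
Supply slope = (42.7 − 22.4)/(67 − 9) = 0.35, so p = 19.25 + 0.35q.
Competitive equilibrium: 51 − 0.4q = 19.25 + 0.35q → q* = 42.3333, p* = 34.0667.
For a per-unit tax t: Δq = t/0.75, so DWL = ½·t·(t/0.75) = t²/1.5.
At t = 11.5: DWL = 88.167. At t = 23.1: DWL = 355.74.
Ratio = (23.1/11.5)² = 4.035.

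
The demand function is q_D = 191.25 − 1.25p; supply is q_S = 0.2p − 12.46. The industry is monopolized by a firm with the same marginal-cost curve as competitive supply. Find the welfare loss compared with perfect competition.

In inverse form: demand p = 153 − 0.8q, supply p = 62.3 + 5q.
Competitive equilibrium: 153 − 0.8q = 62.3 + 5q → q* = 15.6379, p* = 140.4897.
Marginal revenue: MR = 153 − 1.6q. Set MR = MC: 153 − 1.6q = 62.3 + 5q → q_m = 13.7424.
Price p_m = 153 − 0.8·13.7424 = 142.0061; MC(q_m) = 62.3 + 5·13.7424 = 131.012.
Competitive q* = 15.6379, so Δq = 1.8955; wedge = 142.0061 − 131.012 = 10.9941.
Deadweight loss = ½ × 1.8955 × 10.9941 = 10.42.

10.42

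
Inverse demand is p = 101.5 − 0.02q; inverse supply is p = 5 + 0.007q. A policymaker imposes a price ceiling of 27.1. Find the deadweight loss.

2346.73

Competitive equilibrium: 101.5 − 0.02q = 5 + 0.007q → q* = 3574.07407, p* = 30.01852.
At the ceiling p = 27.1, quantity supplied = (27.1 − 5)/0.007 = 3157.14286.
Willingness to pay at q' = 3157.14286: 101.5 − 0.02·3157.14286 = 38.35714.
Δq = 3574.07407 − 3157.14286 = 416.93121; wedge = 38.35714 − 27.1 = 11.25714.
DWL = ½ × 416.93121 × 11.25714 = 2346.73.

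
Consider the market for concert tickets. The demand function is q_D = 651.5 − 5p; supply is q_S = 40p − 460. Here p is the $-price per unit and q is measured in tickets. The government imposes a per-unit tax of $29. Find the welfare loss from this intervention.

$1868.89

In inverse form: demand p = 130.3 − 0.2q, supply p = 11.5 + 0.025q.
Competitive equilibrium: 130.3 − 0.2q = 11.5 + 0.025q → q* = 528, p* = 24.7.
With the tax, the buyer price exceeds the seller price by 29: (130.3 − 0.2q) − (11.5 + 0.025q) = 29 → q' = 399.1111.
Δq = 528 − 399.1111 = 128.8889; the wedge equals the tax, 29.
The triangle = ½ × 128.8889 × 29 = $1868.89.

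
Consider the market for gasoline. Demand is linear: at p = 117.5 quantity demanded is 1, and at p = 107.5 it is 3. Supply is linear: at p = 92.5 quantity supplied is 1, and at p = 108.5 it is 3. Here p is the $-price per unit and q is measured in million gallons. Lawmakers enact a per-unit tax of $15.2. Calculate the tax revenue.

$26.66 million

Demand slope = (107.5 − 117.5)/(3 − 1) = −5, so p = 122.5 − 5q.
Supply slope = (108.5 − 92.5)/(3 − 1) = 8, so p = 84.5 + 8q.
Competitive equilibrium: 122.5 − 5q = 84.5 + 8q → q* = 2.9231, p* = 107.8846.
With the tax, the buyer price exceeds the seller price by 15.2: (122.5 − 5q) − (84.5 + 8q) = 15.2 → q' = 1.7538.
Tax revenue = 15.2 × 1.7538 = $26.66 million.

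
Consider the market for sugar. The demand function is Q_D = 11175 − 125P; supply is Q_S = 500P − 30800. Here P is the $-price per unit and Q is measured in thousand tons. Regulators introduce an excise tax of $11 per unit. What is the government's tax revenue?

$18480 thousand

In inverse form: demand P = 89.4 − 0.008Q, supply P = 61.6 + 0.002Q.
Competitive equilibrium: 89.4 − 0.008Q = 61.6 + 0.002Q → Q* = 2780, P* = 67.16.
With the tax, the buyer price exceeds the seller price by 11: (89.4 − 0.008Q) − (61.6 + 0.002Q) = 11 → Q' = 1680.
Tax revenue = 11 × 1680 = $18480 thousand.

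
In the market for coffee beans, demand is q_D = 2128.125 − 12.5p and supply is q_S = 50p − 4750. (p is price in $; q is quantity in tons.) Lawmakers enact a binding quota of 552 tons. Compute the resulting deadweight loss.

In inverse form: demand p = 170.25 − 0.08q, supply p = 95 + 0.02q.
Competitive equilibrium: 170.25 − 0.08q = 95 + 0.02q → q* = 752.5, p* = 110.05.
At q = 552: demand price = 170.25 − 0.08·552 = 126.09; supply price = 95 + 0.02·552 = 106.04.
Δq = 752.5 − 552 = 200.5; wedge = 126.09 − 106.04 = 20.05.
DWL = ½ × 200.5 × 20.05 = $2010.01.

$2010.01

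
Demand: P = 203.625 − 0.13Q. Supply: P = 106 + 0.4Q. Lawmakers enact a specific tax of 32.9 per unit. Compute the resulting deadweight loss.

Competitive equilibrium: 203.625 − 0.13Q = 106 + 0.4Q → Q* = 184.1981, P* = 179.6792.
With the tax, the buyer price exceeds the seller price by 32.9: (203.625 − 0.13Q) − (106 + 0.4Q) = 32.9 → Q' = 122.1226.
ΔQ = 184.1981 − 122.1226 = 62.0755; the wedge equals the tax, 32.9.
Deadweight loss = ½ × 62.0755 × 32.9 = 1021.14.

1021.14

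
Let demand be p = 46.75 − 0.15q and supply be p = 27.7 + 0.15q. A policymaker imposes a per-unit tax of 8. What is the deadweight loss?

106.67

Competitive equilibrium: 46.75 − 0.15q = 27.7 + 0.15q → q* = 63.5, p* = 37.225.
With the tax, the buyer price exceeds the seller price by 8: (46.75 − 0.15q) − (27.7 + 0.15q) = 8 → q' = 36.8333.
Δq = 63.5 − 36.8333 = 26.6667; the wedge equals the tax, 8.
Deadweight loss = ½ × 26.6667 × 8 = 106.67.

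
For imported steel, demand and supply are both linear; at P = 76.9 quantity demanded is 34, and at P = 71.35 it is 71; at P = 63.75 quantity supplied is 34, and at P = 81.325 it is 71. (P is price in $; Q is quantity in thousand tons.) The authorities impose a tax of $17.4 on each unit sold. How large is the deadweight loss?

$242.208 thousand

Demand slope = (71.35 − 76.9)/(71 − 34) = −0.15, so P = 82 − 0.15Q.
Supply slope = (81.325 − 63.75)/(71 − 34) = 0.475, so P = 47.6 + 0.475Q.
Competitive equilibrium: 82 − 0.15Q = 47.6 + 0.475Q → Q* = 55.04, P* = 73.744.
With the tax, the buyer price exceeds the seller price by 17.4: (82 − 0.15Q) − (47.6 + 0.475Q) = 17.4 → Q' = 27.2.
ΔQ = 55.04 − 27.2 = 27.84; the wedge equals the tax, 17.4.
Welfare loss = ½ × 27.84 × 17.4 = $242.208 thousand.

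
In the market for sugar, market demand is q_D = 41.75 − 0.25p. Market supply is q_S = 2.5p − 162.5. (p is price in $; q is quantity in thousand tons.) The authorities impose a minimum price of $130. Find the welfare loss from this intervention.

$427.01 thousand

In inverse form: demand p = 167 − 4q, supply p = 65 + 0.4q.
Competitive equilibrium: 167 − 4q = 65 + 0.4q → q* = 23.1818, p* = 74.2727.
At the floor p = 130, quantity demanded = (167 − 130)/4 = 9.25.
Sellers' marginal cost at q' = 9.25: 65 + 0.4·9.25 = 68.7.
Δq = 23.1818 − 9.25 = 13.9318; wedge = 130 − 68.7 = 61.3.
DWL = ½ × 13.9318 × 61.3 = $427.01 thousand.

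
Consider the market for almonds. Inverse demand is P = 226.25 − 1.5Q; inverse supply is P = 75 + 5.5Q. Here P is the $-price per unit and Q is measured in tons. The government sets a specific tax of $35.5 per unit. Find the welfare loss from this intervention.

$90.02

Competitive equilibrium: 226.25 − 1.5Q = 75 + 5.5Q → Q* = 21.6071, P* = 193.8393.
With the tax, the buyer price exceeds the seller price by 35.5: (226.25 − 1.5Q) − (75 + 5.5Q) = 35.5 → Q' = 16.5357.
ΔQ = 21.6071 − 16.5357 = 5.0714; the wedge equals the tax, 35.5.
DWL = ½ × 5.0714 × 35.5 = $90.02.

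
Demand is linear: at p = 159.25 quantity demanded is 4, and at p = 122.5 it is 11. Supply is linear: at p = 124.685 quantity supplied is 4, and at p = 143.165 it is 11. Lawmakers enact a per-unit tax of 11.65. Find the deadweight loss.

8.60

Demand slope = (122.5 − 159.25)/(11 − 4) = −5.25, so p = 180.25 − 5.25q.
Supply slope = (143.165 − 124.685)/(11 − 4) = 2.64, so p = 114.125 + 2.64q.
Competitive equilibrium: 180.25 − 5.25q = 114.125 + 2.64q → q* = 8.3809, p* = 136.2505.
With the tax, the buyer price exceeds the seller price by 11.65: (180.25 − 5.25q) − (114.125 + 2.64q) = 11.65 → q' = 6.9043.
Δq = 8.3809 − 6.9043 = 1.4766; the wedge equals the tax, 11.65.
The triangle = ½ × 1.4766 × 11.65 = 8.60.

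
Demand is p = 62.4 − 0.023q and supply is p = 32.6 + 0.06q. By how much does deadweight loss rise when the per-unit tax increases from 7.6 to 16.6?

Competitive equilibrium: 62.4 − 0.023q = 32.6 + 0.06q → q* = 359.0361, p* = 54.1422.
For a per-unit tax t: Δq = t/0.083, so DWL = ½·t·(t/0.083) = t²/0.166.
At t = 7.6: DWL = 347.952. At t = 16.6: DWL = 1660.
Increase = 1660 − 347.952 = 1312.05.

1312.05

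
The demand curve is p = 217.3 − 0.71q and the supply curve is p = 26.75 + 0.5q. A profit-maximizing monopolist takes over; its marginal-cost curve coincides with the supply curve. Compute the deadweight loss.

Competitive equilibrium: 217.3 − 0.71q = 26.75 + 0.5q → q* = 157.4793, p* = 105.4897.
Marginal revenue: MR = 217.3 − 1.42q. Set MR = MC: 217.3 − 1.42q = 26.75 + 0.5q → q_m = 99.2448.
Price p_m = 217.3 − 0.71·99.2448 = 146.8362; MC(q_m) = 26.75 + 0.5·99.2448 = 76.3724.
Competitive q* = 157.4793, so Δq = 58.2345; wedge = 146.8362 − 76.3724 = 70.4638.
Deadweight loss = ½ × 58.2345 × 70.4638 = 2051.71.

2051.71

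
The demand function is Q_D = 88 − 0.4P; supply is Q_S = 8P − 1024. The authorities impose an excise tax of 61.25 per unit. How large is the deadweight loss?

In inverse form: demand P = 220 − 2.5Q, supply P = 128 + 0.125Q.
Competitive equilibrium: 220 − 2.5Q = 128 + 0.125Q → Q* = 35.0476, P* = 132.381.
With the tax, the buyer price exceeds the seller price by 61.25: (220 − 2.5Q) − (128 + 0.125Q) = 61.25 → Q' = 11.7143.
ΔQ = 35.0476 − 11.7143 = 23.3333; the wedge equals the tax, 61.25.
Deadweight loss = ½ × 23.3333 × 61.25 = 714.58.

714.58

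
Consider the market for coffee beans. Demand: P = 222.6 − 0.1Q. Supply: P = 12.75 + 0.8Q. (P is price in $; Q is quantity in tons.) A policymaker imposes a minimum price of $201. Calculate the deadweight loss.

Competitive equilibrium: 222.6 − 0.1Q = 12.75 + 0.8Q → Q* = 233.1667, P* = 199.2833.
At the floor P = 201, quantity demanded = (222.6 − 201)/0.1 = 216.
Sellers' marginal cost at Q' = 216: 12.75 + 0.8·216 = 185.55.
ΔQ = 233.1667 − 216 = 17.1667; wedge = 201 − 185.55 = 15.45.
Deadweight loss = ½ × 17.1667 × 15.45 = $132.61.

$132.61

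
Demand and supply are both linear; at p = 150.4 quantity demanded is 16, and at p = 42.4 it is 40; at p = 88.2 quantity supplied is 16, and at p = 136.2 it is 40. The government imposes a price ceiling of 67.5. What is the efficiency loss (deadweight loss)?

Demand slope = (42.4 − 150.4)/(40 − 16) = −4.5, so p = 222.4 − 4.5q.
Supply slope = (136.2 − 88.2)/(40 − 16) = 2, so p = 56.2 + 2q.
Competitive equilibrium: 222.4 − 4.5q = 56.2 + 2q → q* = 25.5692, p* = 107.3385.
At the ceiling p = 67.5, quantity supplied = (67.5 − 56.2)/2 = 5.65.
Willingness to pay at q' = 5.65: 222.4 − 4.5·5.65 = 196.975.
Δq = 25.5692 − 5.65 = 19.9192; wedge = 196.975 − 67.5 = 129.475.
Welfare loss = ½ × 19.9192 × 129.475 = 1289.52.

1289.52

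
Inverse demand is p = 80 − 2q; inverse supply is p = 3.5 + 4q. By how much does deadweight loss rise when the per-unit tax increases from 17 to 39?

102.67

Competitive equilibrium: 80 − 2q = 3.5 + 4q → q* = 12.75, p* = 54.5.
For a per-unit tax t: Δq = t/6, so DWL = ½·t·(t/6) = t²/12.
At t = 17: DWL = 24.083. At t = 39: DWL = 126.75.
Increase = 126.75 − 24.083 = 102.67.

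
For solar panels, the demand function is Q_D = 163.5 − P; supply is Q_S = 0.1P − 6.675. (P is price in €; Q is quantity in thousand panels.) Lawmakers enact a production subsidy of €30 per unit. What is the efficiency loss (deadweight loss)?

€40.91 thousand

In inverse form: demand P = 163.5 − Q, supply P = 66.75 + 10Q.
Competitive equilibrium: 163.5 − Q = 66.75 + 10Q → Q* = 8.7955, P* = 154.7045.
The subsidy lowers effective supply by 30: P = 36.75 + 10Q.
New quantity: 163.5 − Q = 36.75 + 10Q → Q' = 11.5227.
Overproduction ΔQ = 11.5227 − 8.7955 = 2.7272; wedge = subsidy = 30.
Deadweight loss = ½ × 2.7272 × 30 = €40.91 thousand.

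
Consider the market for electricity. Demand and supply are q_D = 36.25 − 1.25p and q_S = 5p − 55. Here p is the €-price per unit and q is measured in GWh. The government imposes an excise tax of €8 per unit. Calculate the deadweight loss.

€32

In inverse form: demand p = 29 − 0.8q, supply p = 11 + 0.2q.
Competitive equilibrium: 29 − 0.8q = 11 + 0.2q → q* = 18, p* = 14.6.
With the tax, the buyer price exceeds the seller price by 8: (29 − 0.8q) − (11 + 0.2q) = 8 → q' = 10.
Δq = 18 − 10 = 8; the wedge equals the tax, 8.
DWL = ½ × 8 × 8 = €32.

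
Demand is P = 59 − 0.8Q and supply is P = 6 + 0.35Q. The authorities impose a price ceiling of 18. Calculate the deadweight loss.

80.08

Competitive equilibrium: 59 − 0.8Q = 6 + 0.35Q → Q* = 46.087, P* = 22.1304.
At the ceiling P = 18, quantity supplied = (18 − 6)/0.35 = 34.2857.
Willingness to pay at Q' = 34.2857: 59 − 0.8·34.2857 = 31.5714.
ΔQ = 46.087 − 34.2857 = 11.8013; wedge = 31.5714 − 18 = 13.5714.
DWL = ½ × 11.8013 × 13.5714 = 80.08.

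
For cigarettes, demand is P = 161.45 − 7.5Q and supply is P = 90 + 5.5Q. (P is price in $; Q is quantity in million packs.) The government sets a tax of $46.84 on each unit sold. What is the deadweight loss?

Competitive equilibrium: 161.45 − 7.5Q = 90 + 5.5Q → Q* = 5.4962, P* = 120.2288.
With the tax, the buyer price exceeds the seller price by 46.84: (161.45 − 7.5Q) − (90 + 5.5Q) = 46.84 → Q' = 1.8931.
ΔQ = 5.4962 − 1.8931 = 3.6031; the wedge equals the tax, 46.84.
Welfare loss = ½ × 3.6031 × 46.84 = $84.38 million.

$84.38 million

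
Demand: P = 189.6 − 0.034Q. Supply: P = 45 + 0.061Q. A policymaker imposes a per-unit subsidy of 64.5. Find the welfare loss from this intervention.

21896.05

Competitive equilibrium: 189.6 − 0.034Q = 45 + 0.061Q → Q* = 1522.1053, P* = 137.8484.
The subsidy lowers effective supply by 64.5: P = 0.061Q − 19.5.
New quantity: 189.6 − 0.034Q = 0.061Q − 19.5 → Q' = 2201.0526.
Overproduction ΔQ = 2201.0526 − 1522.1053 = 678.9473; wedge = subsidy = 64.5.
DWL = ½ × 678.9473 × 64.5 = 21896.05.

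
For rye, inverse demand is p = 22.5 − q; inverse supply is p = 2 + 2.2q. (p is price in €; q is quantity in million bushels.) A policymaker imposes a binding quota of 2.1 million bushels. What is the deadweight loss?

Competitive equilibrium: 22.5 − q = 2 + 2.2q → q* = 6.4063, p* = 16.0938.
At q = 2.1: demand price = 22.5 − 1·2.1 = 20.4; supply price = 2 + 2.2·2.1 = 6.62.
Δq = 6.4063 − 2.1 = 4.3063; wedge = 20.4 − 6.62 = 13.78.
Welfare loss = ½ × 4.3063 × 13.78 = €29.67 million.

€29.67 million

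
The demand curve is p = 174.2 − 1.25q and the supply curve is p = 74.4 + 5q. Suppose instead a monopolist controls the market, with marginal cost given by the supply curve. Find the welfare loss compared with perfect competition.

Competitive equilibrium: 174.2 − 1.25q = 74.4 + 5q → q* = 15.968, p* = 154.24.
Marginal revenue: MR = 174.2 − 2.5q. Set MR = MC: 174.2 − 2.5q = 74.4 + 5q → q_m = 13.3067.
Price p_m = 174.2 − 1.25·13.3067 = 157.5666; MC(q_m) = 74.4 + 5·13.3067 = 140.9335.
Competitive q* = 15.968, so Δq = 2.6613; wedge = 157.5666 − 140.9335 = 16.6331.
Deadweight loss = ½ × 2.6613 × 16.6331 = 22.13.

22.13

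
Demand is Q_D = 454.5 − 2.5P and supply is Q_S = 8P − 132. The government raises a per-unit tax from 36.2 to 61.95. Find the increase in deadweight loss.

2407.01

In inverse form: demand P = 181.8 − 0.4Q, supply P = 16.5 + 0.125Q.
Competitive equilibrium: 181.8 − 0.4Q = 16.5 + 0.125Q → Q* = 314.8571, P* = 55.8571.
For a per-unit tax t: ΔQ = t/0.525, so DWL = ½·t·(t/0.525) = t²/1.05.
At t = 36.2: DWL = 1248.038. At t = 61.95: DWL = 3655.05.
Increase = 3655.05 − 1248.038 = 2407.01.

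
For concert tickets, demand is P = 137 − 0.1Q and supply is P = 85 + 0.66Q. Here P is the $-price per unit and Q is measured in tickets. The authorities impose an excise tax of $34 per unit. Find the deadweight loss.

$760.53

Competitive equilibrium: 137 − 0.1Q = 85 + 0.66Q → Q* = 68.4211, P* = 130.1579.
With the tax, the buyer price exceeds the seller price by 34: (137 − 0.1Q) − (85 + 0.66Q) = 34 → Q' = 23.6842.
ΔQ = 68.4211 − 23.6842 = 44.7369; the wedge equals the tax, 34.
DWL = ½ × 44.7369 × 34 = $760.53.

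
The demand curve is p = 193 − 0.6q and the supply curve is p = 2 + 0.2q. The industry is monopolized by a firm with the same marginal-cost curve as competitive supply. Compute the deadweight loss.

4187.87

Competitive equilibrium: 193 − 0.6q = 2 + 0.2q → q* = 238.75, p* = 49.75.
Marginal revenue: MR = 193 − 1.2q. Set MR = MC: 193 − 1.2q = 2 + 0.2q → q_m = 136.4286.
Price p_m = 193 − 0.6·136.4286 = 111.1428; MC(q_m) = 2 + 0.2·136.4286 = 29.2857.
Competitive q* = 238.75, so Δq = 102.3214; wedge = 111.1428 − 29.2857 = 81.8571.
The triangle = ½ × 102.3214 × 81.8571 = 4187.87.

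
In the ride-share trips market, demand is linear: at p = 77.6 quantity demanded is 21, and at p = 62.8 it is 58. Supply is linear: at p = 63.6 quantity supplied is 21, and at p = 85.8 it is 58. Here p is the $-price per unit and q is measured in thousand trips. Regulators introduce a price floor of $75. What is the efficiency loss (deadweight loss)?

Demand slope = (62.8 − 77.6)/(58 − 21) = −0.4, so p = 86 − 0.4q.
Supply slope = (85.8 − 63.6)/(58 − 21) = 0.6, so p = 51 + 0.6q.
Competitive equilibrium: 86 − 0.4q = 51 + 0.6q → q* = 35, p* = 72.
At the floor p = 75, quantity demanded = (86 − 75)/0.4 = 27.5.
Sellers' marginal cost at q' = 27.5: 51 + 0.6·27.5 = 67.5.
Δq = 35 − 27.5 = 7.5; wedge = 75 − 67.5 = 7.5.
The triangle = ½ × 7.5 × 7.5 = $28.125 thousand.

$28.125 thousand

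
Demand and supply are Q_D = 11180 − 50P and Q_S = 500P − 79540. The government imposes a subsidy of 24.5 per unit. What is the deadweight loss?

In inverse form: demand P = 223.6 − 0.02Q, supply P = 159.08 + 0.002Q.
Competitive equilibrium: 223.6 − 0.02Q = 159.08 + 0.002Q → Q* = 2932.72727, P* = 164.94545.
The subsidy lowers effective supply by 24.5: P = 134.58 + 0.002Q.
New quantity: 223.6 − 0.02Q = 134.58 + 0.002Q → Q' = 4046.36364.
Overproduction ΔQ = 4046.36364 − 2932.72727 = 1113.63637; wedge = subsidy = 24.5.
The triangle = ½ × 1113.63637 × 24.5 = 13642.05.

13642.05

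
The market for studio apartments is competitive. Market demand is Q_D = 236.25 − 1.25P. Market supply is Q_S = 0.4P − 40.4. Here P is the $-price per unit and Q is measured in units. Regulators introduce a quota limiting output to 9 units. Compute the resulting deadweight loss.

$514.98

In inverse form: demand P = 189 − 0.8Q, supply P = 101 + 2.5Q.
Competitive equilibrium: 189 − 0.8Q = 101 + 2.5Q → Q* = 26.6667, P* = 167.6667.
At Q = 9: demand price = 189 − 0.8·9 = 181.8; supply price = 101 + 2.5·9 = 123.5.
ΔQ = 26.6667 − 9 = 17.6667; wedge = 181.8 − 123.5 = 58.3.
DWL = ½ × 17.6667 × 58.3 = $514.98.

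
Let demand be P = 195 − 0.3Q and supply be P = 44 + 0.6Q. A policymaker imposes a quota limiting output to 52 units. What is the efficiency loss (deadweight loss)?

Competitive equilibrium: 195 − 0.3Q = 44 + 0.6Q → Q* = 167.7778, P* = 144.6667.
At Q = 52: demand price = 195 − 0.3·52 = 179.4; supply price = 44 + 0.6·52 = 75.2.
ΔQ = 167.7778 − 52 = 115.7778; wedge = 179.4 − 75.2 = 104.2.
The triangle = ½ × 115.7778 × 104.2 = 6032.02.

6032.02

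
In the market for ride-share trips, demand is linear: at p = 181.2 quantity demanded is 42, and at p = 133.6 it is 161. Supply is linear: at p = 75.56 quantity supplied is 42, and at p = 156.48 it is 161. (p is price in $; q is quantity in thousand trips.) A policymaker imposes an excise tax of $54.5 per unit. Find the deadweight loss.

$1375.12 thousand

Demand slope = (133.6 − 181.2)/(161 − 42) = −0.4, so p = 198 − 0.4q.
Supply slope = (156.48 − 75.56)/(161 − 42) = 0.68, so p = 47 + 0.68q.
Competitive equilibrium: 198 − 0.4q = 47 + 0.68q → q* = 139.81481, p* = 142.07407.
With the tax, the buyer price exceeds the seller price by 54.5: (198 − 0.4q) − (47 + 0.68q) = 54.5 → q' = 89.35185.
Δq = 139.81481 − 89.35185 = 50.46296; the wedge equals the tax, 54.5.
Deadweight loss = ½ × 50.46296 × 54.5 = $1375.12 thousand.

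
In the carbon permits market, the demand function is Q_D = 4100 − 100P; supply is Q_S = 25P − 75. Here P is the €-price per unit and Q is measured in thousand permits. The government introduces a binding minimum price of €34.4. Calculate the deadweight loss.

€250 thousand

In inverse form: demand P = 41 − 0.01Q, supply P = 3 + 0.04Q.
Competitive equilibrium: 41 − 0.01Q = 3 + 0.04Q → Q* = 760, P* = 33.4.
At the floor P = 34.4, quantity demanded = (41 − 34.4)/0.01 = 660.
Sellers' marginal cost at Q' = 660: 3 + 0.04·660 = 29.4.
ΔQ = 760 − 660 = 100; wedge = 34.4 − 29.4 = 5.
The triangle = ½ × 100 × 5 = €250 thousand.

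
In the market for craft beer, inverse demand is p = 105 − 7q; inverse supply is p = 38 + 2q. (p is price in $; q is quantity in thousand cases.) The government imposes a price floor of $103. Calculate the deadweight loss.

Competitive equilibrium: 105 − 7q = 38 + 2q → q* = 7.4444, p* = 52.8889.
At the floor p = 103, quantity demanded = (105 − 103)/7 = 0.2857.
Sellers' marginal cost at q' = 0.2857: 38 + 2·0.2857 = 38.5714.
Δq = 7.4444 − 0.2857 = 7.1587; wedge = 103 − 38.5714 = 64.4286.
Deadweight loss = ½ × 7.1587 × 64.4286 = $230.61 thousand.

$230.61 thousand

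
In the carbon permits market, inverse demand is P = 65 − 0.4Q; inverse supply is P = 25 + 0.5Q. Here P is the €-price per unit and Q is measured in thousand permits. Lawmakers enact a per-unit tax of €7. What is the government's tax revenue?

€256.67 thousand

Competitive equilibrium: 65 − 0.4Q = 25 + 0.5Q → Q* = 44.4444, P* = 47.2222.
With the tax, the buyer price exceeds the seller price by 7: (65 − 0.4Q) − (25 + 0.5Q) = 7 → Q' = 36.6667.
Tax revenue = 7 × 36.6667 = €256.67 thousand.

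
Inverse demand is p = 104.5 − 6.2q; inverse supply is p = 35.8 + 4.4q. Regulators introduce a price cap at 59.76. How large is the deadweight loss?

5.68

Competitive equilibrium: 104.5 − 6.2q = 35.8 + 4.4q → q* = 6.4811, p* = 64.317.
At the ceiling p = 59.76, quantity supplied = (59.76 − 35.8)/4.4 = 5.4455.
Willingness to pay at q' = 5.4455: 104.5 − 6.2·5.4455 = 70.7379.
Δq = 6.4811 − 5.4455 = 1.0356; wedge = 70.7379 − 59.76 = 10.9779.
Welfare loss = ½ × 1.0356 × 10.9779 = 5.68.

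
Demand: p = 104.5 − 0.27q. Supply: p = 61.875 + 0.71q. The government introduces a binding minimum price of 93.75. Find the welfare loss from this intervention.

Competitive equilibrium: 104.5 − 0.27q = 61.875 + 0.71q → q* = 43.4949, p* = 92.7564.
At the floor p = 93.75, quantity demanded = (104.5 − 93.75)/0.27 = 39.8148.
Sellers' marginal cost at q' = 39.8148: 61.875 + 0.71·39.8148 = 90.1435.
Δq = 43.4949 − 39.8148 = 3.6801; wedge = 93.75 − 90.1435 = 3.6065.
Welfare loss = ½ × 3.6801 × 3.6065 = 6.64.

6.64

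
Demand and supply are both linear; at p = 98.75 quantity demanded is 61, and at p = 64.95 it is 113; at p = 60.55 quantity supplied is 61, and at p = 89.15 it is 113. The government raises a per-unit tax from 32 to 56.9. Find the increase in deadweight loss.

Demand slope = (64.95 − 98.75)/(113 − 61) = −0.65, so p = 138.4 − 0.65q.
Supply slope = (89.15 − 60.55)/(113 − 61) = 0.55, so p = 27 + 0.55q.
Competitive equilibrium: 138.4 − 0.65q = 27 + 0.55q → q* = 92.8333, p* = 78.0583.
For a per-unit tax t: Δq = t/1.2, so DWL = ½·t·(t/1.2) = t²/2.4.
At t = 32: DWL = 426.667. At t = 56.9: DWL = 1349.004.
Increase = 1349.004 − 426.667 = 922.34.

922.34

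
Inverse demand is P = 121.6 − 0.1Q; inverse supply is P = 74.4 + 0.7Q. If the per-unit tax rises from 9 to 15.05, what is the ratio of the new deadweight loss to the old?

Competitive equilibrium: 121.6 − 0.1Q = 74.4 + 0.7Q → Q* = 59, P* = 115.7.
For a per-unit tax t: ΔQ = t/0.8, so DWL = ½·t·(t/0.8) = t²/1.6.
At t = 9: DWL = 50.625. At t = 15.05: DWL = 141.564.
Ratio = (15.05/9)² = 2.796.

2.796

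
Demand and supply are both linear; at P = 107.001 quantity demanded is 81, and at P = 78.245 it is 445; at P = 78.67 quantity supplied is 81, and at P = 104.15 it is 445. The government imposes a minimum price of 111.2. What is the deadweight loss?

Demand slope = (78.245 − 107.001)/(445 − 81) = −0.079, so P = 113.4 − 0.079Q.
Supply slope = (104.15 − 78.67)/(445 − 81) = 0.07, so P = 73 + 0.07Q.
Competitive equilibrium: 113.4 − 0.079Q = 73 + 0.07Q → Q* = 271.14094, P* = 91.97987.
At the floor P = 111.2, quantity demanded = (113.4 − 111.2)/0.079 = 27.8481.
Sellers' marginal cost at Q' = 27.8481: 73 + 0.07·27.8481 = 74.94937.
ΔQ = 271.14094 − 27.8481 = 243.29284; wedge = 111.2 − 74.94937 = 36.25063.
Deadweight loss = ½ × 243.29284 × 36.25063 = 4409.76.

4409.76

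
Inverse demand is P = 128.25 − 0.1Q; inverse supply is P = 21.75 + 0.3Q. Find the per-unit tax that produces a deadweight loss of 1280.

Competitive equilibrium: 128.25 − 0.1Q = 21.75 + 0.3Q → Q* = 266.25, P* = 101.625.
A tax t gives ΔQ = t/0.4 and wedge t, so DWL = t²/0.8.
t²/0.8 = 1280 → t² = 1024 → t = 32.

32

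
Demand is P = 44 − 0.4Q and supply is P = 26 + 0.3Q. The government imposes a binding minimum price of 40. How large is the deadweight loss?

86.43

Competitive equilibrium: 44 − 0.4Q = 26 + 0.3Q → Q* = 25.7143, P* = 33.7143.
At the floor P = 40, quantity demanded = (44 − 40)/0.4 = 10.
Sellers' marginal cost at Q' = 10: 26 + 0.3·10 = 29.
ΔQ = 25.7143 − 10 = 15.7143; wedge = 40 − 29 = 11.
The triangle = ½ × 15.7143 × 11 = 86.43.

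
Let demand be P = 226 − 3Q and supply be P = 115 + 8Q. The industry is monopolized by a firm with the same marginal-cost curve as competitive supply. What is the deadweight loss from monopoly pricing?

Competitive equilibrium: 226 − 3Q = 115 + 8Q → Q* = 10.0909, P* = 195.7273.
Marginal revenue: MR = 226 − 6Q. Set MR = MC: 226 − 6Q = 115 + 8Q → Q_m = 7.9286.
Price P_m = 226 − 3·7.9286 = 202.2142; MC(Q_m) = 115 + 8·7.9286 = 178.4288.
Competitive Q* = 10.0909, so ΔQ = 2.1623; wedge = 202.2142 − 178.4288 = 23.7854.
Welfare loss = ½ × 2.1623 × 23.7854 = 25.72.

25.72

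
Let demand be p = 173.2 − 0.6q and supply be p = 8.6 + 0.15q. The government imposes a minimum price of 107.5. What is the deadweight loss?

4534.75

Competitive equilibrium: 173.2 − 0.6q = 8.6 + 0.15q → q* = 219.4667, p* = 41.52.
At the floor p = 107.5, quantity demanded = (173.2 − 107.5)/0.6 = 109.5.
Sellers' marginal cost at q' = 109.5: 8.6 + 0.15·109.5 = 25.025.
Δq = 219.4667 − 109.5 = 109.9667; wedge = 107.5 − 25.025 = 82.475.
DWL = ½ × 109.9667 × 82.475 = 4534.75.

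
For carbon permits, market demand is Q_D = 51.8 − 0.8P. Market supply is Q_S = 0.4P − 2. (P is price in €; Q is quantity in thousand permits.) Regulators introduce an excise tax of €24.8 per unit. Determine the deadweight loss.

In inverse form: demand P = 64.75 − 1.25Q, supply P = 5 + 2.5Q.
Competitive equilibrium: 64.75 − 1.25Q = 5 + 2.5Q → Q* = 15.93333, P* = 44.83333.
With the tax, the buyer price exceeds the seller price by 24.8: (64.75 − 1.25Q) − (5 + 2.5Q) = 24.8 → Q' = 9.32.
ΔQ = 15.93333 − 9.32 = 6.61333; the wedge equals the tax, 24.8.
Welfare loss = ½ × 6.61333 × 24.8 = €82.01 thousand.

€82.01 thousand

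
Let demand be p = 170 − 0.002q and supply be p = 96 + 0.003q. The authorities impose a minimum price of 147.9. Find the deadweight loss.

Competitive equilibrium: 170 − 0.002q = 96 + 0.003q → q* = 14800, p* = 140.4.
At the floor p = 147.9, quantity demanded = (170 − 147.9)/0.002 = 11050.
Sellers' marginal cost at q' = 11050: 96 + 0.003·11050 = 129.15.
Δq = 14800 − 11050 = 3750; wedge = 147.9 − 129.15 = 18.75.
Welfare loss = ½ × 3750 × 18.75 = 35156.25.

35156.25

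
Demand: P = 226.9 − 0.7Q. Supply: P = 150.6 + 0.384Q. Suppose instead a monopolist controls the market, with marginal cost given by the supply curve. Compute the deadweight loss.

413.42

Competitive equilibrium: 226.9 − 0.7Q = 150.6 + 0.384Q → Q* = 70.3875, P* = 177.6288.
Marginal revenue: MR = 226.9 − 1.4Q. Set MR = MC: 226.9 − 1.4Q = 150.6 + 0.384Q → Q_m = 42.7691.
Price P_m = 226.9 − 0.7·42.7691 = 196.9616; MC(Q_m) = 150.6 + 0.384·42.7691 = 167.0233.
Competitive Q* = 70.3875, so ΔQ = 27.6184; wedge = 196.9616 − 167.0233 = 29.9383.
Deadweight loss = ½ × 27.6184 × 29.9383 = 413.42.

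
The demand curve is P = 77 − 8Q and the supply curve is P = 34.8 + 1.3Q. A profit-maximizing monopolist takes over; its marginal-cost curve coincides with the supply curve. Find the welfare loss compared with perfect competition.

Competitive equilibrium: 77 − 8Q = 34.8 + 1.3Q → Q* = 4.5376, P* = 40.6989.
Marginal revenue: MR = 77 − 16Q. Set MR = MC: 77 − 16Q = 34.8 + 1.3Q → Q_m = 2.4393.
Price P_m = 77 − 8·2.4393 = 57.4856; MC(Q_m) = 34.8 + 1.3·2.4393 = 37.9711.
Competitive Q* = 4.5376, so ΔQ = 2.0983; wedge = 57.4856 − 37.9711 = 19.5145.
The triangle = ½ × 2.0983 × 19.5145 = 20.47.

20.47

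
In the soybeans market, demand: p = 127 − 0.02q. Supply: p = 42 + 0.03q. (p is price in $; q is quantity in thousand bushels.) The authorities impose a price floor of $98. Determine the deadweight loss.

$1562.50 thousand

Competitive equilibrium: 127 − 0.02q = 42 + 0.03q → q* = 1700, p* = 93.
At the floor p = 98, quantity demanded = (127 − 98)/0.02 = 1450.
Sellers' marginal cost at q' = 1450: 42 + 0.03·1450 = 85.5.
Δq = 1700 − 1450 = 250; wedge = 98 − 85.5 = 12.5.
DWL = ½ × 250 × 12.5 = $1562.50 thousand.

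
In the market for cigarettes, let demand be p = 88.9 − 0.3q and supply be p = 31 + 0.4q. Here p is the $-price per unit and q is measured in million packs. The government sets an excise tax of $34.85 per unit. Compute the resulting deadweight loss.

$867.52 million

Competitive equilibrium: 88.9 − 0.3q = 31 + 0.4q → q* = 82.7143, p* = 64.0857.
With the tax, the buyer price exceeds the seller price by 34.85: (88.9 − 0.3q) − (31 + 0.4q) = 34.85 → q' = 32.9286.
Δq = 82.7143 − 32.9286 = 49.7857; the wedge equals the tax, 34.85.
The triangle = ½ × 49.7857 × 34.85 = $867.52 million.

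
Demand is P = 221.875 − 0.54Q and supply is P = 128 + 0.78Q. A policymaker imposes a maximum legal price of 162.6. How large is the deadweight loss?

Competitive equilibrium: 221.875 − 0.54Q = 128 + 0.78Q → Q* = 71.1174, P* = 183.4716.
At the ceiling P = 162.6, quantity supplied = (162.6 − 128)/0.78 = 44.359.
Willingness to pay at Q' = 44.359: 221.875 − 0.54·44.359 = 197.9211.
ΔQ = 71.1174 − 44.359 = 26.7584; wedge = 197.9211 − 162.6 = 35.3211.
Deadweight loss = ½ × 26.7584 × 35.3211 = 472.57.

472.57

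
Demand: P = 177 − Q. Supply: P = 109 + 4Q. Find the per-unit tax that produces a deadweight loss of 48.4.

22

Competitive equilibrium: 177 − Q = 109 + 4Q → Q* = 13.6, P* = 163.4.
A tax t gives ΔQ = t/5 and wedge t, so DWL = t²/10.
t²/10 = 48.4 → t² = 484 → t = 22.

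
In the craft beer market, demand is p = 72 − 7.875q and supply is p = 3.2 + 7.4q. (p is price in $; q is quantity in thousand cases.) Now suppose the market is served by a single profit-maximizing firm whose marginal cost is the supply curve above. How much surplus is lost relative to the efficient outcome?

Competitive equilibrium: 72 − 7.875q = 3.2 + 7.4q → q* = 4.5041, p* = 36.5303.
Marginal revenue: MR = 72 − 15.75q. Set MR = MC: 72 − 15.75q = 3.2 + 7.4q → q_m = 2.9719.
Price p_m = 72 − 7.875·2.9719 = 48.5963; MC(q_m) = 3.2 + 7.4·2.9719 = 25.1921.
Competitive q* = 4.5041, so Δq = 1.5322; wedge = 48.5963 − 25.1921 = 23.4042.
Welfare loss = ½ × 1.5322 × 23.4042 = $17.93 thousand.

$17.93 thousand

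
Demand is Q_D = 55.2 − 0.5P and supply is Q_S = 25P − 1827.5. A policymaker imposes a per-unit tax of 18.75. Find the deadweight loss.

86.17

In inverse form: demand P = 110.4 − 2Q, supply P = 73.1 + 0.04Q.
Competitive equilibrium: 110.4 − 2Q = 73.1 + 0.04Q → Q* = 18.2843, P* = 73.8314.
With the tax, the buyer price exceeds the seller price by 18.75: (110.4 − 2Q) − (73.1 + 0.04Q) = 18.75 → Q' = 9.0931.
ΔQ = 18.2843 − 9.0931 = 9.1912; the wedge equals the tax, 18.75.
The triangle = ½ × 9.1912 × 18.75 = 86.17.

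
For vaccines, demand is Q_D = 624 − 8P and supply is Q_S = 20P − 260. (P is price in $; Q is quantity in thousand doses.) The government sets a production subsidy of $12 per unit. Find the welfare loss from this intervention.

$411.43 thousand

In inverse form: demand P = 78 − 0.125Q, supply P = 13 + 0.05Q.
Competitive equilibrium: 78 − 0.125Q = 13 + 0.05Q → Q* = 371.4286, P* = 31.5714.
The subsidy lowers effective supply by 12: P = 1 + 0.05Q.
New quantity: 78 − 0.125Q = 1 + 0.05Q → Q' = 440.
Overproduction ΔQ = 440 − 371.4286 = 68.5714; wedge = subsidy = 12.
Welfare loss = ½ × 68.5714 × 12 = $411.43 thousand.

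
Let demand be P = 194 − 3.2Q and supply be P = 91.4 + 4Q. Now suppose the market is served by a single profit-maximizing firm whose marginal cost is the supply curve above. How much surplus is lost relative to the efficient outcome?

Competitive equilibrium: 194 − 3.2Q = 91.4 + 4Q → Q* = 14.25, P* = 148.4.
Marginal revenue: MR = 194 − 6.4Q. Set MR = MC: 194 − 6.4Q = 91.4 + 4Q → Q_m = 9.8654.
Price P_m = 194 − 3.2·9.8654 = 162.4307; MC(Q_m) = 91.4 + 4·9.8654 = 130.8616.
Competitive Q* = 14.25, so ΔQ = 4.3846; wedge = 162.4307 − 130.8616 = 31.5691.
The triangle = ½ × 4.3846 × 31.5691 = 69.21.

69.21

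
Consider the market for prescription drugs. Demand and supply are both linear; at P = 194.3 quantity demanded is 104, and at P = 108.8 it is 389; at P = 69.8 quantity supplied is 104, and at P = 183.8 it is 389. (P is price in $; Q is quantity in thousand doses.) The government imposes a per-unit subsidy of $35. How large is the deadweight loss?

Demand slope = (108.8 − 194.3)/(389 − 104) = −0.3, so P = 225.5 − 0.3Q.
Supply slope = (183.8 − 69.8)/(389 − 104) = 0.4, so P = 28.2 + 0.4Q.
Competitive equilibrium: 225.5 − 0.3Q = 28.2 + 0.4Q → Q* = 281.8571, P* = 140.9429.
The subsidy lowers effective supply by 35: P = 0.4Q − 6.8.
New quantity: 225.5 − 0.3Q = 0.4Q − 6.8 → Q' = 331.8571.
Overproduction ΔQ = 331.8571 − 281.8571 = 50; wedge = subsidy = 35.
The triangle = ½ × 50 × 35 = $875 thousand.

$875 thousand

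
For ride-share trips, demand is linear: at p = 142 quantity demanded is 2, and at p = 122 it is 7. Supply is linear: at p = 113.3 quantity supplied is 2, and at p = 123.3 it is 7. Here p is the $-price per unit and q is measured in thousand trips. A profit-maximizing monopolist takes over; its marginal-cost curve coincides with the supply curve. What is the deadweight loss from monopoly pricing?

Demand slope = (122 − 142)/(7 − 2) = −4, so p = 150 − 4q.
Supply slope = (123.3 − 113.3)/(7 − 2) = 2, so p = 109.3 + 2q.
Competitive equilibrium: 150 − 4q = 109.3 + 2q → q* = 6.7833, p* = 122.8667.
Marginal revenue: MR = 150 − 8q. Set MR = MC: 150 − 8q = 109.3 + 2q → q_m = 4.07.
Price p_m = 150 − 4·4.07 = 133.72; MC(q_m) = 109.3 + 2·4.07 = 117.44.
Competitive q* = 6.7833, so Δq = 2.7133; wedge = 133.72 − 117.44 = 16.28.
Welfare loss = ½ × 2.7133 × 16.28 = $22.09 thousand.

$22.09 thousand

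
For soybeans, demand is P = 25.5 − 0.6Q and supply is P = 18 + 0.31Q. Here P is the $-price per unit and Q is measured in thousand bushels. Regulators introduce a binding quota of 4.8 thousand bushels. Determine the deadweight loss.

$5.39 thousand

Competitive equilibrium: 25.5 − 0.6Q = 18 + 0.31Q → Q* = 8.2418, P* = 20.5549.
At Q = 4.8: demand price = 25.5 − 0.6·4.8 = 22.62; supply price = 18 + 0.31·4.8 = 19.488.
ΔQ = 8.2418 − 4.8 = 3.4418; wedge = 22.62 − 19.488 = 3.132.
DWL = ½ × 3.4418 × 3.132 = $5.39 thousand.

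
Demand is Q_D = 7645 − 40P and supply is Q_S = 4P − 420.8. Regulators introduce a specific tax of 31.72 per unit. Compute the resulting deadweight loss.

1829.38

In inverse form: demand P = 191.125 − 0.025Q, supply P = 105.2 + 0.25Q.
Competitive equilibrium: 191.125 − 0.025Q = 105.2 + 0.25Q → Q* = 312.4545, P* = 183.3136.
With the tax, the buyer price exceeds the seller price by 31.72: (191.125 − 0.025Q) − (105.2 + 0.25Q) = 31.72 → Q' = 197.1091.
ΔQ = 312.4545 − 197.1091 = 115.3454; the wedge equals the tax, 31.72.
The triangle = ½ × 115.3454 × 31.72 = 1829.38.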